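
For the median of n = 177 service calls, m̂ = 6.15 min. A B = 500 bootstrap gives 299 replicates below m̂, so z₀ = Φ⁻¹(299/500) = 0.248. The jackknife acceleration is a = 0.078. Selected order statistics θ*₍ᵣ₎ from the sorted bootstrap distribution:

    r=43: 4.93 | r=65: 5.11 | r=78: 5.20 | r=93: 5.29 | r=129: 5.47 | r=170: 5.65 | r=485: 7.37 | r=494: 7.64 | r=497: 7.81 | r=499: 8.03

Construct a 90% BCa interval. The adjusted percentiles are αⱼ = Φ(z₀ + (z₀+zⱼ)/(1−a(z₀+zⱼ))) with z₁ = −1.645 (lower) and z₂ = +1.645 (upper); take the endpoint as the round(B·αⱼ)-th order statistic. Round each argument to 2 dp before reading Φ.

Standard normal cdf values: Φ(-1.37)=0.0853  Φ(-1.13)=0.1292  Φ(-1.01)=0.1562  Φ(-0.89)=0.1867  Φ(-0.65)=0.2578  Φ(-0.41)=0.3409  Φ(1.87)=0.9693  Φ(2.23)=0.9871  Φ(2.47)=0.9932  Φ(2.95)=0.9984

(5.20, 7.81)

Lower: z₀ + z₁ = 0.248 + (-1.645) = -1.397; 1 − a(z₀+z₁) = 1 − (0.078)(-1.397) = 1.1090; argument = 0.248 + (-1.397)/1.1090 = -1.0117 → -1.01.
α₁ = Φ(-1.01) = 0.1562; rank = round(500 × 0.1562) = 78; θ*₍78₎ = 5.20.
Upper: z₀ + z₂ = 1.893; 1 − a(z₀+z₂) = 0.8523; argument = 2.4689 → 2.47; α₂ = 0.9932; rank = 497; θ*₍497₎ = 7.81.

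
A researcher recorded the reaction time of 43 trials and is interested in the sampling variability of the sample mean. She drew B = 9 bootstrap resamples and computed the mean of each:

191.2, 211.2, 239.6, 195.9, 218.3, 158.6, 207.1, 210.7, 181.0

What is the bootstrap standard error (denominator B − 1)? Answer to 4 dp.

SE* = 23.2971

Bootstrap SE is the standard deviation of the 9 replicate means.
Mean of replicates: (191.2 + 211.2 + 239.6 + 195.9 + 218.3 + 158.6 + 207.1 + 210.7 + 181.0) / 9 = 1813.60000 / 9 = 201.51111
Sum of squared deviations: (−10.31111)² + (+9.68889)² + (+38.08889)² + (−5.61111)² + (+16.78889)² + (−42.91111)² + (+5.58889)² + (+9.18889)² + (−20.51111)² = 4342.04889
Variance = 4342.04889 / 8 = 542.75611
SE* = √542.75611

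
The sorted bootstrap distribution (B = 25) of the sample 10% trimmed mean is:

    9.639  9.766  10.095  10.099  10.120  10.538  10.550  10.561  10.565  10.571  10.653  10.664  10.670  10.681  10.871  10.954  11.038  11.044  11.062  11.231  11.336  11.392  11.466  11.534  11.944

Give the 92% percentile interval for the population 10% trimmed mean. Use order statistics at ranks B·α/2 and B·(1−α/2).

(9.639, 11.534)

α = 0.08; lower rank = 25 × 0.040 = 1; upper rank = 25 × 0.960 = 24.
The 1st smallest replicate is 9.639; the 24th is 11.534.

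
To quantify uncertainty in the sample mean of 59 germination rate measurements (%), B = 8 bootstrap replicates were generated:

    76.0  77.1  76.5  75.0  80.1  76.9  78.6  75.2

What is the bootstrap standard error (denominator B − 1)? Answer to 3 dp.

SE* = 1.717

Bootstrap SE is the standard deviation of the 8 replicate means.
Mean of replicates: (76.0 + 77.1 + 76.5 + 75.0 + 80.1 + 76.9 + 78.6 + 75.2) / 8 = 615.4000 / 8 = 76.9250
Sum of squared deviations: (−0.9250)² + (+0.1750)² + (−0.4250)² + (−1.9250)² + (+3.1750)² + (−0.0250)² + (+1.6750)² + (−1.7250)² = 20.6350
Variance = 20.6350 / 7 = 2.9479
SE* = √2.9479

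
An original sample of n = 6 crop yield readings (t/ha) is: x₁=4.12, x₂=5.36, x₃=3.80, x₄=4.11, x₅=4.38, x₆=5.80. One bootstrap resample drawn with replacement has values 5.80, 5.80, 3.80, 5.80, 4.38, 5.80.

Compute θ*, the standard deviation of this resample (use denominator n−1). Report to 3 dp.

θ* = 0.902

Mean = 5.2300; sum of squared deviations = 4.0670
s² = 4.0670 / 5 = 0.8134
s = √0.8134 = 0.902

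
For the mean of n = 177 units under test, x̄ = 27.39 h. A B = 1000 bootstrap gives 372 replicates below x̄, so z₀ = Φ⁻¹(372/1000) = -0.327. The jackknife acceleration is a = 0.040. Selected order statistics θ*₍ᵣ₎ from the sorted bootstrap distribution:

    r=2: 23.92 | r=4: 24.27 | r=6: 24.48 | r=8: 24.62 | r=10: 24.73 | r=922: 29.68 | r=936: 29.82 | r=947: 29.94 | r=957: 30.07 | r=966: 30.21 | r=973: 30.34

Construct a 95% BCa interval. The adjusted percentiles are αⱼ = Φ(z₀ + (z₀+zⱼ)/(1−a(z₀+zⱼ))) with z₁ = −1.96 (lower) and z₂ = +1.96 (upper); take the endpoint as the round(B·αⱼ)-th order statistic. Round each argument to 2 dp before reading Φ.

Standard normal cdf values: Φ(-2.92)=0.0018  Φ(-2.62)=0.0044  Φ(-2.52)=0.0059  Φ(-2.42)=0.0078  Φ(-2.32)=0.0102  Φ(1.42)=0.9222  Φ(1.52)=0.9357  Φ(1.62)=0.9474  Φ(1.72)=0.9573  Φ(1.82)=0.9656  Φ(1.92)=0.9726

Lower: z₀ + z₁ = -0.327 + (-1.960) = -2.287; 1 − a(z₀+z₁) = 1 − (0.040)(-2.287) = 1.0915; argument = -0.327 + (-2.287)/1.0915 = -2.4223 → -2.42.
α₁ = Φ(-2.42) = 0.0078; rank = round(1000 × 0.0078) = 8; θ*₍8₎ = 24.62.
Upper: z₀ + z₂ = 1.633; 1 − a(z₀+z₂) = 0.9347; argument = 1.4201 → 1.42; α₂ = 0.9222; rank = 922; θ*₍922₎ = 29.68.

(24.62, 29.68)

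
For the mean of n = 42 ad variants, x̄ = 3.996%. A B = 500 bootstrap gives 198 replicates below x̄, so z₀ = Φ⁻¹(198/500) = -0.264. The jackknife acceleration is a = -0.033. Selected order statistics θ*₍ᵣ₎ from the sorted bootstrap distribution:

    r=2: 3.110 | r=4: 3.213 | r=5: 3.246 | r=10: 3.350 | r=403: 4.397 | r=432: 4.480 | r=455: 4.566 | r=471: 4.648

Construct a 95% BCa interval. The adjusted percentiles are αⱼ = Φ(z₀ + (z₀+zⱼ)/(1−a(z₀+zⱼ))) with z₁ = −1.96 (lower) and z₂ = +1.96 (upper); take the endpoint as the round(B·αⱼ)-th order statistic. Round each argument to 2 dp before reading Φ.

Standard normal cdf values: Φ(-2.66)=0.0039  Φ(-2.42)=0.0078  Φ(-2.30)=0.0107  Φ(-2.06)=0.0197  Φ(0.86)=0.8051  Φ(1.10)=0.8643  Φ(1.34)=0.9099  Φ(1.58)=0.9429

(3.110, 4.566)

Lower: z₀ + z₁ = -0.264 + (-1.960) = -2.224; 1 − a(z₀+z₁) = 1 − (-0.033)(-2.224) = 0.9266; argument = -0.264 + (-2.224)/0.9266 = -2.6642 → -2.66.
α₁ = Φ(-2.66) = 0.0039; rank = round(500 × 0.0039) = 2; θ*₍2₎ = 3.110.
Upper: z₀ + z₂ = 1.696; 1 − a(z₀+z₂) = 1.0560; argument = 1.3421 → 1.34; α₂ = 0.9099; rank = 455; θ*₍455₎ = 4.566.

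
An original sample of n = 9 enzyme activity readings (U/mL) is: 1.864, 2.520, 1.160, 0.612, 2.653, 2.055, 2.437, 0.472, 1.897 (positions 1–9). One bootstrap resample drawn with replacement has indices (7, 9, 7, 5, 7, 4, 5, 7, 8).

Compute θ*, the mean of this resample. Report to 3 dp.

θ* = 2.004

Resample values: 2.437, 1.897, 2.437, 2.653, 2.437, 0.612, 2.653, 2.437, 0.472.
Mean = (2.437 + 1.897 + 2.437 + 2.653 + 2.437 + 0.612 + 2.653 + 2.437 + 0.472) / 9 = 18.0350 / 9 = 2.004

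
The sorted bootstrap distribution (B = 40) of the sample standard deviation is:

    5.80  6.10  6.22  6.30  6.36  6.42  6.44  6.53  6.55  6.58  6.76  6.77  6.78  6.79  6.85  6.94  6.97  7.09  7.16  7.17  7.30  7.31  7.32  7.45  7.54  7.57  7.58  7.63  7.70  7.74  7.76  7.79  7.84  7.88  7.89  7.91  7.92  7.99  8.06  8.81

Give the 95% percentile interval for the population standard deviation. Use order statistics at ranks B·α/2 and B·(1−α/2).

α = 0.05; lower rank = 40 × 0.025 = 1; upper rank = 40 × 0.975 = 39.
The 1st smallest replicate is 5.80; the 39th is 8.06.

(5.80, 8.06)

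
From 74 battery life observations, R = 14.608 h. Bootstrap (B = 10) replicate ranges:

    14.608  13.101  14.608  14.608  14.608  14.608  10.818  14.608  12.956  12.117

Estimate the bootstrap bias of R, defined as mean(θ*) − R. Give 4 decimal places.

mean(θ*) = (14.608 + 13.101 + 14.608 + 14.608 + 14.608 + 14.608 + 10.818 + 14.608 + 12.956 + 12.117) / 10 = 13.66400
bias = 13.66400 − 14.608

bias = −0.9440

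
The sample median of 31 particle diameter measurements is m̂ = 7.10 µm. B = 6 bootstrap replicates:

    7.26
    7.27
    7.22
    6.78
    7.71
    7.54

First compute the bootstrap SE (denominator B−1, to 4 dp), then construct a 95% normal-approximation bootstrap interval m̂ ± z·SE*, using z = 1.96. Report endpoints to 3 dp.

(6.477, 7.723)

Mean of replicates = 7.2967; sum of squared deviations = 0.5049; SE* = √(0.5049/5) = 0.3178
Margin = 1.96 × 0.3178 = 0.6229
Interval: 7.10 ± 0.6229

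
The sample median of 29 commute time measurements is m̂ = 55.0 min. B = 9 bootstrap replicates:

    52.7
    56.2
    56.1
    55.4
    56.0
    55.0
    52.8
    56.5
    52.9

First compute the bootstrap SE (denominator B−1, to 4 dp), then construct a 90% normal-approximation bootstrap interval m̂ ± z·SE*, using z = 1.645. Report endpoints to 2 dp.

Mean of replicates = 54.8444; sum of squared deviations = 20.3822; SE* = √(20.3822/8) = 1.5962
Margin = 1.645 × 1.5962 = 2.626
Interval: 55.0 ± 2.626

(52.37, 57.63)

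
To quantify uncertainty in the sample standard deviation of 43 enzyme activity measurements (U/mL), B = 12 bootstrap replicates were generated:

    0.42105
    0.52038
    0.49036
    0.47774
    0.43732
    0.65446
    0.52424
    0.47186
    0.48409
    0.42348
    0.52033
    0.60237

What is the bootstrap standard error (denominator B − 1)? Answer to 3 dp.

SE* = 0.070

Bootstrap SE is the standard deviation of the 12 replicate standard deviations.
Mean of replicates: (0.42105 + 0.52038 + 0.49036 + 0.47774 + 0.43732 + 0.65446 + 0.52424 + 0.47186 + 0.48409 + 0.42348 + 0.52033 + 0.60237) / 12 = 6.027680 / 12 = 0.502307
Sum of squared deviations: (−0.081257)² + (+0.018073)² + (−0.011947)² + (−0.024567)² + (−0.064987)² + (+0.152153)² + (+0.021933)² + (−0.030447)² + (−0.018217)² + (−0.078827)² + (+0.018023)² + (+0.100063)² = 0.053341
Variance = 0.053341 / 11 = 0.004849
SE* = √0.004849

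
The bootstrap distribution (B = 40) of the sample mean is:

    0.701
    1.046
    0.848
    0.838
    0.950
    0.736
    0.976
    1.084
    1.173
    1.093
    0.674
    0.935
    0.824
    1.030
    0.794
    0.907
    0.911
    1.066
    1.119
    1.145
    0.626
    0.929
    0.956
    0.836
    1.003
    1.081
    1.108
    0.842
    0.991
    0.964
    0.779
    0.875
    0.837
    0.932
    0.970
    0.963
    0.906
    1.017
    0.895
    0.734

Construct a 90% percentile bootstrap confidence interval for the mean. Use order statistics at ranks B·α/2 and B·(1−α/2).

(0.674, 1.119)

Sorted replicates: 0.626, 0.674, 0.701, 0.734, 0.736, 0.779, 0.794, 0.824, 0.836, 0.837, 0.838, 0.842, 0.848, 0.875, 0.895, 0.906, 0.907, 0.911, 0.929, 0.932, 0.935, 0.950, 0.956, 0.963, 0.964, 0.970, 0.976, 0.991, 1.003, 1.017, 1.030, 1.046, 1.066, 1.081, 1.084, 1.093, 1.108, 1.119, 1.145, 1.173
α = 0.10; lower rank = 40 × 0.050 = 2; upper rank = 40 × 0.950 = 38.
The 2nd smallest replicate is 0.674; the 38th is 1.119.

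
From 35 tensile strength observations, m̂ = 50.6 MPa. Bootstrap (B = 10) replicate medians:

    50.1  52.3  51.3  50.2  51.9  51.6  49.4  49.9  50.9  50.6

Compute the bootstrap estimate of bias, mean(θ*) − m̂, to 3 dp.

bias = +0.220

mean(θ*) = (50.1 + 52.3 + 51.3 + 50.2 + 51.9 + 51.6 + 49.4 + 49.9 + 50.9 + 50.6) / 10 = 50.8200
bias = 50.8200 − 50.6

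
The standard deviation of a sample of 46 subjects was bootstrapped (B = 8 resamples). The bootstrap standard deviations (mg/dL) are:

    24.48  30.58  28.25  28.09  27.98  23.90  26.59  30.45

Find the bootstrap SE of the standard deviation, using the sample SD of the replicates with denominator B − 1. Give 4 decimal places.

Bootstrap SE is the standard deviation of the 8 replicate standard deviations.
Mean of replicates: (24.48 + 30.58 + 28.25 + 28.09 + 27.98 + 23.90 + 26.59 + 30.45) / 8 = 220.32000 / 8 = 27.54000
Sum of squared deviations: (−3.06000)² + (+3.04000)² + (+0.71000)² + (+0.55000)² + (+0.44000)² + (−3.64000)² + (−0.95000)² + (+2.91000)² = 42.22560
Variance = 42.22560 / 7 = 6.03223
SE* = √6.03223

SE* = 2.4561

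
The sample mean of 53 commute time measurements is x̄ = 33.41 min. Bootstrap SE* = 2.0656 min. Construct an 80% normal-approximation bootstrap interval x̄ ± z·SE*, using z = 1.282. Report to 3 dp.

Margin = 1.282 × 2.0656 = 2.6481
Interval: 33.41 ± 2.6481

(30.762, 36.058)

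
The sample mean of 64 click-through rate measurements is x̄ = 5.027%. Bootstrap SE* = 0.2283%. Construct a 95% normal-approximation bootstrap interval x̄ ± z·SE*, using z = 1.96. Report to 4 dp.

Margin = 1.96 × 0.2283 = 0.44747
Interval: 5.027 ± 0.44747

(4.5795, 5.4745)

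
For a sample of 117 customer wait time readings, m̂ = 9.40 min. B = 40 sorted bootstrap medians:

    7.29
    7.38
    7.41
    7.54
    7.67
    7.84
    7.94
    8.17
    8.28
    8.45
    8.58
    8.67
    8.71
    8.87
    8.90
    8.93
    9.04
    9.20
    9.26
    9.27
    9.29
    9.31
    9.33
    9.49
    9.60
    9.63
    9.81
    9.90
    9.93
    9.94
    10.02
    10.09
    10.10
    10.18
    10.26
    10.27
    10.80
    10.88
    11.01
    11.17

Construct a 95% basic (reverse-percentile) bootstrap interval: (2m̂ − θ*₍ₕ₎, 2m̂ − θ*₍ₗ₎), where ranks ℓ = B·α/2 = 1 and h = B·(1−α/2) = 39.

Percentile endpoints at ranks 1 and 39: θ*₍1₎ = 7.29, θ*₍39₎ = 11.01.
Basic interval reflects these around m̂:
  lower = 2 × 9.40 − 11.01 = 7.79
  upper = 2 × 9.40 − 7.29 = 11.51

(7.79, 11.51)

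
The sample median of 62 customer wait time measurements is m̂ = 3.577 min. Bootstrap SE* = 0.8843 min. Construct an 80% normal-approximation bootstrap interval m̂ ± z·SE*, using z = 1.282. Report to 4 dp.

Margin = 1.282 × 0.8843 = 1.13367
Interval: 3.577 ± 1.13367

(2.4433, 4.7107)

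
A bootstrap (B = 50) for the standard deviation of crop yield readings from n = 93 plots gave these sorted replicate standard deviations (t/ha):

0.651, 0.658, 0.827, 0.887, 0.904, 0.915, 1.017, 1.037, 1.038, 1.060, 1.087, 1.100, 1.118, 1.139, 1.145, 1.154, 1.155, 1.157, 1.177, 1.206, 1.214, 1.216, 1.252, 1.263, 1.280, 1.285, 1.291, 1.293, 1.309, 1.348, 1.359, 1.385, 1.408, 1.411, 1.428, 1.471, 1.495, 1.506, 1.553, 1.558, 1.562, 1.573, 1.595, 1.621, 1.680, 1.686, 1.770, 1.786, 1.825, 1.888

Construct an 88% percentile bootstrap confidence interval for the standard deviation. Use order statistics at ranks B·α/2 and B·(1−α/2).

α = 0.12; lower rank = 50 × 0.060 = 3; upper rank = 50 × 0.940 = 47.
The 3rd smallest replicate is 0.827; the 47th is 1.770.

(0.827, 1.770)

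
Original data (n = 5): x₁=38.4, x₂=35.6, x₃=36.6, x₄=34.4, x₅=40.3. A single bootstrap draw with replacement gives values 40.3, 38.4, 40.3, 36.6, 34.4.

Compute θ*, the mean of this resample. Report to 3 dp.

θ* = 38.000

Mean = (40.3 + 38.4 + 40.3 + 36.6 + 34.4) / 5 = 190.00 / 5 = 38.000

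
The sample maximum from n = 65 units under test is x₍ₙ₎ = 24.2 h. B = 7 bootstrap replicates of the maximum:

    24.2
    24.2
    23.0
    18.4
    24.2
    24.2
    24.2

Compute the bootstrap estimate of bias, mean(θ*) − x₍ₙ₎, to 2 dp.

bias = −1.00

mean(θ*) = (24.2 + 24.2 + 23.0 + 18.4 + 24.2 + 24.2 + 24.2) / 7 = 23.200
bias = 23.200 − 24.2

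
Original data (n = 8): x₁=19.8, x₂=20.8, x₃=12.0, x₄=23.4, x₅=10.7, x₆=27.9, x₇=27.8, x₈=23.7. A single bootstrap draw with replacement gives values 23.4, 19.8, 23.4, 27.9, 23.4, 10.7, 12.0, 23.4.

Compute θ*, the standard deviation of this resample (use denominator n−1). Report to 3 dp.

Mean = 20.5000; sum of squared deviations = 257.1800
s² = 257.1800 / 7 = 36.7400
s = √36.7400 = 6.061

θ* = 6.061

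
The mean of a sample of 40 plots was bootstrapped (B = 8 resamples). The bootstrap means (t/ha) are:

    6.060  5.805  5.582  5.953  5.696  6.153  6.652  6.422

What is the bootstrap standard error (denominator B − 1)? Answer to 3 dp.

SE* = 0.363

Bootstrap SE is the standard deviation of the 8 replicate means.
Mean of replicates: (6.060 + 5.805 + 5.582 + 5.953 + 5.696 + 6.153 + 6.652 + 6.422) / 8 = 48.3230 / 8 = 6.0404
Sum of squared deviations: (+0.0196)² + (−0.2354)² + (−0.4584)² + (−0.0874)² + (−0.3444)² + (+0.1126)² + (+0.6116)² + (+0.3816)² = 0.9245
Variance = 0.9245 / 7 = 0.1321
SE* = √0.1321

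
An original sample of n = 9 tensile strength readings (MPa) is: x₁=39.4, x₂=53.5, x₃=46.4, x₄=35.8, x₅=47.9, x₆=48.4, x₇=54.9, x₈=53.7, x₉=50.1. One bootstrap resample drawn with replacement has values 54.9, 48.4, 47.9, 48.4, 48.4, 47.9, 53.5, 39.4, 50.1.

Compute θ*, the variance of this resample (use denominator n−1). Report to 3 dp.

Mean = 48.7667; sum of squared deviations = 151.4400
s² = 151.4400 / 8 = 18.9300

θ* = 18.930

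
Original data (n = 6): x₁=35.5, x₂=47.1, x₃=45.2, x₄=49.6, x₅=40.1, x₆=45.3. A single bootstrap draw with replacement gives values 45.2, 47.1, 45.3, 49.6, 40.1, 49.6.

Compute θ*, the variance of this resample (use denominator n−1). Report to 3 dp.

Mean = 46.1500; sum of squared deviations = 62.9350
s² = 62.9350 / 5 = 12.5870

θ* = 12.587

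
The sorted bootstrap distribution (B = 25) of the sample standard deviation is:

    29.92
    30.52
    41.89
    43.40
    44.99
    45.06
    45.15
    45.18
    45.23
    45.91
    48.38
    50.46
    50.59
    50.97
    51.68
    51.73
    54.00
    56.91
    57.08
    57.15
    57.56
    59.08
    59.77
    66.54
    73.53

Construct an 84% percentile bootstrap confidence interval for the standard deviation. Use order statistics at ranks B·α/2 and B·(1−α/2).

(30.52, 59.77)

α = 0.16; lower rank = 25 × 0.080 = 2; upper rank = 25 × 0.920 = 23.
The 2nd smallest replicate is 30.52; the 23rd is 59.77.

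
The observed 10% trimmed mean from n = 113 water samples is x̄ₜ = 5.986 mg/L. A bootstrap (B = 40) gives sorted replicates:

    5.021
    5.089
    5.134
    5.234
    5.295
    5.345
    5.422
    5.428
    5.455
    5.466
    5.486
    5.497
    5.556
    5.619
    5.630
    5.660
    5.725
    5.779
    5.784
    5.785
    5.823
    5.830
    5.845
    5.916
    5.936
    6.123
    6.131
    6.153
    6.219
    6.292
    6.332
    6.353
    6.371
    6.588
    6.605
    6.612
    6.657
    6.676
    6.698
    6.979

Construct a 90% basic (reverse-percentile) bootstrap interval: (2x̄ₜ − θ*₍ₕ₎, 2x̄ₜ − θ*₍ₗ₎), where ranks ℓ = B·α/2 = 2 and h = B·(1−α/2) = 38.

Percentile endpoints at ranks 2 and 38: θ*₍2₎ = 5.089, θ*₍38₎ = 6.676.
Basic interval reflects these around x̄ₜ:
  lower = 2 × 5.986 − 6.676 = 5.296
  upper = 2 × 5.986 − 5.089 = 6.883

(5.296, 6.883)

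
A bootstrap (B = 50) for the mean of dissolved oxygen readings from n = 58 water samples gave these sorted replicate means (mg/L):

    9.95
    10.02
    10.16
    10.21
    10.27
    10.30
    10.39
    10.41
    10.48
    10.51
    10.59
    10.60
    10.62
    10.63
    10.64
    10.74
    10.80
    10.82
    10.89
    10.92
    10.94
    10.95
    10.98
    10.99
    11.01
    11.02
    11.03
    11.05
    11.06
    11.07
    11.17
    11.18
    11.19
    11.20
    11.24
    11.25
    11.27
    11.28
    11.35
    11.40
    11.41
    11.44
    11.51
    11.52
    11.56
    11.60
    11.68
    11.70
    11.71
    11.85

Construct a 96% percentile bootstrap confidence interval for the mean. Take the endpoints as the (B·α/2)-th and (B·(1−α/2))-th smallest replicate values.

α = 0.04; lower rank = 50 × 0.020 = 1; upper rank = 50 × 0.980 = 49.
The 1st smallest replicate is 9.95; the 49th is 11.71.

(9.95, 11.71)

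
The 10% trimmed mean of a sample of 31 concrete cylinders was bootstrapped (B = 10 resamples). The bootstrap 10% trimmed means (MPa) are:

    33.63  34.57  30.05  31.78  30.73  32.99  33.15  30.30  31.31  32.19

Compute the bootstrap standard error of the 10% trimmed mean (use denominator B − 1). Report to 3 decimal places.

SE* = 1.505

Bootstrap SE is the standard deviation of the 10 replicate 10% trimmed means.
Mean of replicates: (33.63 + 34.57 + 30.05 + 31.78 + 30.73 + 32.99 + 33.15 + 30.30 + 31.31 + 32.19) / 10 = 320.7000 / 10 = 32.0700
Sum of squared deviations: (+1.5600)² + (+2.5000)² + (−2.0200)² + (−0.2900)² + (−1.3400)² + (+0.9200)² + (+1.0800)² + (−1.7700)² + (−0.7600)² + (+0.1200)² = 20.3814
Variance = 20.3814 / 9 = 2.2646
SE* = √2.2646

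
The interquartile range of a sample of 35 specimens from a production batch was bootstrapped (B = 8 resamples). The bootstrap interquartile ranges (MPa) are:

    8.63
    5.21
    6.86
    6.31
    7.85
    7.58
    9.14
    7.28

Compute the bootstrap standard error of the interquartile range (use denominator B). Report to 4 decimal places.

Bootstrap SE is the standard deviation of the 8 replicate interquartile ranges.
Mean of replicates: (8.63 + 5.21 + 6.86 + 6.31 + 7.85 + 7.58 + 9.14 + 7.28) / 8 = 58.86000 / 8 = 7.35750
Sum of squared deviations: (+1.27250)² + (−2.14750)² + (−0.49750)² + (−1.04750)² + (+0.49250)² + (+0.22250)² + (+1.78250)² + (−0.07750)² = 11.05115
Variance = 11.05115 / 8 = 1.38139
SE* = √1.38139

SE* = 1.1753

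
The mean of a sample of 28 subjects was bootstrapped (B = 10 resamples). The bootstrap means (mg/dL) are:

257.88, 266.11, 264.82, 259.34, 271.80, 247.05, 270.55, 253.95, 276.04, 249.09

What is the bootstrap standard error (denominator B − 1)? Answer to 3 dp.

SE* = 9.826

Bootstrap SE is the standard deviation of the 10 replicate means.
Mean of replicates: (257.88 + 266.11 + 264.82 + 259.34 + 271.80 + 247.05 + 270.55 + 253.95 + 276.04 + 249.09) / 10 = 2616.6300 / 10 = 261.6630
Sum of squared deviations: (−3.7830)² + (+4.4470)² + (+3.1570)² + (−2.3230)² + (+10.1370)² + (−14.6130)² + (+8.8870)² + (−7.7130)² + (+14.3770)² + (−12.5730)² = 868.9960
Variance = 868.9960 / 9 = 96.5551
SE* = √96.5551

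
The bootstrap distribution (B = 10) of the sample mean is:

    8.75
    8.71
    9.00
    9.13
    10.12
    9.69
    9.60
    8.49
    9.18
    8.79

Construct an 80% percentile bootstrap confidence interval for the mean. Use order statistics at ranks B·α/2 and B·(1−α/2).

Sorted replicates: 8.49, 8.71, 8.75, 8.79, 9.00, 9.13, 9.18, 9.60, 9.69, 10.12
α = 0.20; lower rank = 10 × 0.100 = 1; upper rank = 10 × 0.900 = 9.
The 1st smallest replicate is 8.49; the 9th is 9.69.

(8.49, 9.69)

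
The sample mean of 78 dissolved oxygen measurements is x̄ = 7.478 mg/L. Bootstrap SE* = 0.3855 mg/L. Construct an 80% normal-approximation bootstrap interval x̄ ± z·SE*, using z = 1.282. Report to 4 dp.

(6.9838, 7.9722)

Margin = 1.282 × 0.3855 = 0.49421
Interval: 7.478 ± 0.49421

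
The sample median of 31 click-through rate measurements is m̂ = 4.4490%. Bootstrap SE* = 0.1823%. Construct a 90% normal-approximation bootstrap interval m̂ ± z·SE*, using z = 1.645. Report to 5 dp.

(4.14912, 4.74888)

Margin = 1.645 × 0.1823 = 0.299883
Interval: 4.4490 ± 0.299883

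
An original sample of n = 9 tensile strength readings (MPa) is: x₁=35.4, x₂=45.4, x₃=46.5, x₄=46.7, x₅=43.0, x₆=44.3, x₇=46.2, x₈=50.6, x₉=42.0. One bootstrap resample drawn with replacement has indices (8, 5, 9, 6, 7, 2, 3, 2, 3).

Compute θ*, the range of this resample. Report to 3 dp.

θ* = 8.600

Resample values: 50.6, 43.0, 42.0, 44.3, 46.2, 45.4, 46.5, 45.4, 46.5.
Range = 50.6 − 42.0 = 8.600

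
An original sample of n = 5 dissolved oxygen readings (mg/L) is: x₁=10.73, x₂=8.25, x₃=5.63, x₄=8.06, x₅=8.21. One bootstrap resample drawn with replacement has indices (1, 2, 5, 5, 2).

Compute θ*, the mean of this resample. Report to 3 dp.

θ* = 8.730

Resample values: 10.73, 8.25, 8.21, 8.21, 8.25.
Mean = (10.73 + 8.25 + 8.21 + 8.21 + 8.25) / 5 = 43.650 / 5 = 8.730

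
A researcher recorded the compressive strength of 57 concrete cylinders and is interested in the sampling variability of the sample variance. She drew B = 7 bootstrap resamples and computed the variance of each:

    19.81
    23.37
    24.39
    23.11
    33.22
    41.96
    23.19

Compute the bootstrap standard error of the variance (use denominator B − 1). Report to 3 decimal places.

Bootstrap SE is the standard deviation of the 7 replicate variances.
Mean of replicates: (19.81 + 23.37 + 24.39 + 23.11 + 33.22 + 41.96 + 23.19) / 7 = 189.0500 / 7 = 27.0071
Sum of squared deviations: (−7.1971)² + (−3.6371)² + (−2.6171)² + (−3.8971)² + (+6.2129)² + (+14.9529)² + (−3.8171)² = 363.8229
Variance = 363.8229 / 6 = 60.6372
SE* = √60.6372

SE* = 7.787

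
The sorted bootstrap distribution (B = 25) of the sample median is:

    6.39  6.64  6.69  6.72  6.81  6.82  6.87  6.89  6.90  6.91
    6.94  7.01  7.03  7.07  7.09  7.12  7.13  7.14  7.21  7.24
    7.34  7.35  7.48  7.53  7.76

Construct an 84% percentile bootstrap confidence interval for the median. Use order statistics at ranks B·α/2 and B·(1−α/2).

α = 0.16; lower rank = 25 × 0.080 = 2; upper rank = 25 × 0.920 = 23.
The 2nd smallest replicate is 6.64; the 23rd is 7.48.

(6.64, 7.48)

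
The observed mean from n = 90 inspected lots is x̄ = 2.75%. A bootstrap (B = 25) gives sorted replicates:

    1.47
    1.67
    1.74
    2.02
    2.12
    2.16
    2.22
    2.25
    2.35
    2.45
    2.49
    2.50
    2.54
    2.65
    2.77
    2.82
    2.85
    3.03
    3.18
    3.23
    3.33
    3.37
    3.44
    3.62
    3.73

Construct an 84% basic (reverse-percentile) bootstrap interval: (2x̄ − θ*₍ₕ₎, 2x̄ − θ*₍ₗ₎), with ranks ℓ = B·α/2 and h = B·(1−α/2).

(2.06, 3.83)

Percentile endpoints at ranks 2 and 23: θ*₍2₎ = 1.67, θ*₍23₎ = 3.44.
Basic interval reflects these around x̄:
  lower = 2 × 2.75 − 3.44 = 2.06
  upper = 2 × 2.75 − 1.67 = 3.83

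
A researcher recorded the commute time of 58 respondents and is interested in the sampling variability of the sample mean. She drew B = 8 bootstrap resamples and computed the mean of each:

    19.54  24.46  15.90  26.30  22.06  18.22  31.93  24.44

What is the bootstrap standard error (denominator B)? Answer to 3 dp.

Bootstrap SE is the standard deviation of the 8 replicate means.
Mean of replicates: (19.54 + 24.46 + 15.90 + 26.30 + 22.06 + 18.22 + 31.93 + 24.44) / 8 = 182.8500 / 8 = 22.8562
Sum of squared deviations: (−3.3163)² + (+1.6038)² + (−6.9562)² + (+3.4438)² + (−0.7963)² + (−4.6363)² + (+9.0738)² + (+1.5838)² = 180.7884
Variance = 180.7884 / 8 = 22.5985
SE* = √22.5985

SE* = 4.754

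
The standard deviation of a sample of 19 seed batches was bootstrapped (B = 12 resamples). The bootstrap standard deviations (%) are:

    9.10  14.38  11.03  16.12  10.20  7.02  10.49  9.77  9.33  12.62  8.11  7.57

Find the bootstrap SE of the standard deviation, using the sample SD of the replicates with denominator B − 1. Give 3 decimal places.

Bootstrap SE is the standard deviation of the 12 replicate standard deviations.
Mean of replicates: (9.10 + 14.38 + 11.03 + 16.12 + 10.20 + 7.02 + 10.49 + 9.77 + 9.33 + 12.62 + 8.11 + 7.57) / 12 = 125.7400 / 12 = 10.4783
Sum of squared deviations: (−1.3783)² + (+3.9017)² + (+0.5517)² + (+5.6417)² + (−0.2783)² + (−3.4583)² + (+0.0117)² + (−0.7083)² + (−1.1483)² + (+2.1417)² + (−2.3683)² + (−2.9083)² = 81.7678
Variance = 81.7678 / 11 = 7.4334
SE* = √7.4334

SE* = 2.726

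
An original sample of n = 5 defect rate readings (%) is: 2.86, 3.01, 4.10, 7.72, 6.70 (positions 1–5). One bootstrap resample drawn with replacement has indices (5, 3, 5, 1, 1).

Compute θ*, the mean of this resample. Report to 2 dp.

Resample values: 6.70, 4.10, 6.70, 2.86, 2.86.
Mean = (6.70 + 4.10 + 6.70 + 2.86 + 2.86) / 5 = 23.220 / 5 = 4.64

θ* = 4.64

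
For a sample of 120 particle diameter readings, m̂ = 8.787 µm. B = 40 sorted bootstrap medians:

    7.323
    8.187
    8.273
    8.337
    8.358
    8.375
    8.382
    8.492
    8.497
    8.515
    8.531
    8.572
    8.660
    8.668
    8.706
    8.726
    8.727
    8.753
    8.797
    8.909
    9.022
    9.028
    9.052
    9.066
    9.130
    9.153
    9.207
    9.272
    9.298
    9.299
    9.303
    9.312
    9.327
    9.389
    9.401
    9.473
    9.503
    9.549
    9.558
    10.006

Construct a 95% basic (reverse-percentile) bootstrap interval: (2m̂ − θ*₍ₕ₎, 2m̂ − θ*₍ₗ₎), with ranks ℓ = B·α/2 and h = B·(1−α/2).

Percentile endpoints at ranks 1 and 39: θ*₍1₎ = 7.323, θ*₍39₎ = 9.558.
Basic interval reflects these around m̂:
  lower = 2 × 8.787 − 9.558 = 8.016
  upper = 2 × 8.787 − 7.323 = 10.251

(8.016, 10.251)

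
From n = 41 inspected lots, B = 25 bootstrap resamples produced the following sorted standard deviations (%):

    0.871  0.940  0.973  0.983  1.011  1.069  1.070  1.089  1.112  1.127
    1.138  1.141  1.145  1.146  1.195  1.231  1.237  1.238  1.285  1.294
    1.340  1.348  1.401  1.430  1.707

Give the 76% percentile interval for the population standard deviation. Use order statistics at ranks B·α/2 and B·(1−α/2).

α = 0.24; lower rank = 25 × 0.120 = 3; upper rank = 25 × 0.880 = 22.
The 3rd smallest replicate is 0.973; the 22nd is 1.348.

(0.973, 1.348)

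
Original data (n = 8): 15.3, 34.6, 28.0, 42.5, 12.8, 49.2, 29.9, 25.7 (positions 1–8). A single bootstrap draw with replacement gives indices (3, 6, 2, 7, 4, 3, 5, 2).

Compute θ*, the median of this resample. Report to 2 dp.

Resample values: 28.0, 49.2, 34.6, 29.9, 42.5, 28.0, 12.8, 34.6.
Sorted: 12.8, 28.0, 28.0, 29.9, 34.6, 34.6, 42.5, 49.2
Median = average of the two middle values = 32.25

θ* = 32.25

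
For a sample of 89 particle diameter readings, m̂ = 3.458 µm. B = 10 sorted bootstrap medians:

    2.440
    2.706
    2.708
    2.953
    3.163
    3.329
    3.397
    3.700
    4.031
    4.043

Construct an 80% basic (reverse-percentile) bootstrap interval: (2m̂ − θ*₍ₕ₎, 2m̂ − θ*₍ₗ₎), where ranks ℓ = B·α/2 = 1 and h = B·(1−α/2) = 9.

(2.885, 4.476)

Percentile endpoints at ranks 1 and 9: θ*₍1₎ = 2.440, θ*₍9₎ = 4.031.
Basic interval reflects these around m̂:
  lower = 2 × 3.458 − 4.031 = 2.885
  upper = 2 × 3.458 − 2.440 = 4.476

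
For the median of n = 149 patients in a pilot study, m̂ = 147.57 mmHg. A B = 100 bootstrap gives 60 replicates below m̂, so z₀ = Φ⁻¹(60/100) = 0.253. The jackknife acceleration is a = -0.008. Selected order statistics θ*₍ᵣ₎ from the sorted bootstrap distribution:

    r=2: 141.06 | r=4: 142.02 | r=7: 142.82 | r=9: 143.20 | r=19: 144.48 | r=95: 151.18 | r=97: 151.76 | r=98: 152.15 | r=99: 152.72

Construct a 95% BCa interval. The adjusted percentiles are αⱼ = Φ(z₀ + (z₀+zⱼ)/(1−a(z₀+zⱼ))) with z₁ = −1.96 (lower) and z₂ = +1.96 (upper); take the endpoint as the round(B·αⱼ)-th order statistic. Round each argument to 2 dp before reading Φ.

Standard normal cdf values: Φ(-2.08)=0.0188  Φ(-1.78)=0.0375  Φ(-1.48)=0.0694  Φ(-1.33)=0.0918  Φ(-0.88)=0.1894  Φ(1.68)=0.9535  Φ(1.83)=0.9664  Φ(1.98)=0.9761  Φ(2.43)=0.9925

(142.82, 152.72)

Lower: z₀ + z₁ = 0.253 + (-1.960) = -1.707; 1 − a(z₀+z₁) = 1 − (-0.008)(-1.707) = 0.9863; argument = 0.253 + (-1.707)/0.9863 = -1.4776 → -1.48.
α₁ = Φ(-1.48) = 0.0694; rank = round(100 × 0.0694) = 7; θ*₍7₎ = 142.82.
Upper: z₀ + z₂ = 2.213; 1 − a(z₀+z₂) = 1.0177; argument = 2.4275 → 2.43; α₂ = 0.9925; rank = 99; θ*₍99₎ = 152.72.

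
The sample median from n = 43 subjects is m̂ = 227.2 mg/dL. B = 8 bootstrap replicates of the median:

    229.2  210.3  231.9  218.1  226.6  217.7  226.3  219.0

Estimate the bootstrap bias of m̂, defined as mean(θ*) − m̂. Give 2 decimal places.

mean(θ*) = (229.2 + 210.3 + 231.9 + 218.1 + 226.6 + 217.7 + 226.3 + 219.0) / 8 = 222.387
bias = 222.387 − 227.2

bias = −4.81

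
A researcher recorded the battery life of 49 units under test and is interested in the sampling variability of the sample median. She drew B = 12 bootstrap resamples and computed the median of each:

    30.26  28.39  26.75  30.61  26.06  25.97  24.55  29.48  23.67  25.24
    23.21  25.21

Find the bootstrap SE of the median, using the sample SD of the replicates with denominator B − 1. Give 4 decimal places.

Bootstrap SE is the standard deviation of the 12 replicate medians.
Mean of replicates: (30.26 + 28.39 + 26.75 + 30.61 + 26.06 + 25.97 + 24.55 + 29.48 + 23.67 + 25.24 + 23.21 + 25.21) / 12 = 319.40000 / 12 = 26.61667
Sum of squared deviations: (+3.64333)² + (+1.77333)² + (+0.13333)² + (+3.99333)² + (−0.55667)² + (−0.64667)² + (−2.06667)² + (+2.86333)² + (−2.94667)² + (−1.37667)² + (−3.40667)² + (−1.40667)² = 69.74307
Variance = 69.74307 / 11 = 6.34028
SE* = √6.34028

SE* = 2.5180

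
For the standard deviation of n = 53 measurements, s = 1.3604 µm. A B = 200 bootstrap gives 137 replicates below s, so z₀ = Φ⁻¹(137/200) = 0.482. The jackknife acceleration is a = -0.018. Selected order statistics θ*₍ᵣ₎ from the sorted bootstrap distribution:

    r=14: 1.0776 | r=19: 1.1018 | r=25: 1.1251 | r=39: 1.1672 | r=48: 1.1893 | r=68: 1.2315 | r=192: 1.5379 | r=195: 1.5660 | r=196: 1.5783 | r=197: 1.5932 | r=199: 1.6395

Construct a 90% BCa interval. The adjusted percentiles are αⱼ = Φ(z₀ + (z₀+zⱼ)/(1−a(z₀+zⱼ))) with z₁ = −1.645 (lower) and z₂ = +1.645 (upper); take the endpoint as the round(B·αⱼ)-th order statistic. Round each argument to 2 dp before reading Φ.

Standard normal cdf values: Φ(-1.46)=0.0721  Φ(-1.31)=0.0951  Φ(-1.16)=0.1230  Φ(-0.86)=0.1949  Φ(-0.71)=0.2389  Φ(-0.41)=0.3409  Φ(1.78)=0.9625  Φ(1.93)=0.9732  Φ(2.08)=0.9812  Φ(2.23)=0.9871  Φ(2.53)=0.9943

Lower: z₀ + z₁ = 0.482 + (-1.645) = -1.163; 1 − a(z₀+z₁) = 1 − (-0.018)(-1.163) = 0.9791; argument = 0.482 + (-1.163)/0.9791 = -0.7059 → -0.71.
α₁ = Φ(-0.71) = 0.2389; rank = round(200 × 0.2389) = 48; θ*₍48₎ = 1.1893.
Upper: z₀ + z₂ = 2.127; 1 − a(z₀+z₂) = 1.0383; argument = 2.5306 → 2.53; α₂ = 0.9943; rank = 199; θ*₍199₎ = 1.6395.

(1.1893, 1.6395)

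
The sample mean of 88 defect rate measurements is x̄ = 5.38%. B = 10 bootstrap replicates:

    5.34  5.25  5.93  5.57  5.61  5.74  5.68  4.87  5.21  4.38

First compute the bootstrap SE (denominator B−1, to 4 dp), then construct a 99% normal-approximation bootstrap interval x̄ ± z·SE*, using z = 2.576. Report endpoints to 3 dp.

Mean of replicates = 5.3580; sum of squared deviations = 1.9138; SE* = √(1.9138/9) = 0.4611
Margin = 2.576 × 0.4611 = 1.1878
Interval: 5.38 ± 1.1878

(4.192, 6.568)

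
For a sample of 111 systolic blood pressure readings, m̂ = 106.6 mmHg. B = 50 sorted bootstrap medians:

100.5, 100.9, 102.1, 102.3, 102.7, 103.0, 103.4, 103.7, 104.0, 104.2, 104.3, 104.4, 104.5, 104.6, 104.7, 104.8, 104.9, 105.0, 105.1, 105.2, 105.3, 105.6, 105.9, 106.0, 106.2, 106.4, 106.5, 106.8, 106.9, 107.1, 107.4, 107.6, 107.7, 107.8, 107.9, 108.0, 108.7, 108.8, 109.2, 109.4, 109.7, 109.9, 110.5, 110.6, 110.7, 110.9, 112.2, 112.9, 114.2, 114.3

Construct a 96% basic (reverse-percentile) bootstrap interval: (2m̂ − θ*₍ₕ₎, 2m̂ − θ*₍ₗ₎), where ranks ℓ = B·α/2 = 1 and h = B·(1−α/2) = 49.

(99.0, 112.7)

Percentile endpoints at ranks 1 and 49: θ*₍1₎ = 100.5, θ*₍49₎ = 114.2.
Basic interval reflects these around m̂:
  lower = 2 × 106.6 − 114.2 = 99.0
  upper = 2 × 106.6 − 100.5 = 112.7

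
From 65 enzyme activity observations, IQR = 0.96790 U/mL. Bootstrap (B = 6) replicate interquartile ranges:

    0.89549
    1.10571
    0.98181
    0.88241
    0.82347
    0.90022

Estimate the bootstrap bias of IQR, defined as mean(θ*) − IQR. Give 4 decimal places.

mean(θ*) = (0.89549 + 1.10571 + 0.98181 + 0.88241 + 0.82347 + 0.90022) / 6 = 0.93152
bias = 0.93152 − 0.96790

bias = −0.0364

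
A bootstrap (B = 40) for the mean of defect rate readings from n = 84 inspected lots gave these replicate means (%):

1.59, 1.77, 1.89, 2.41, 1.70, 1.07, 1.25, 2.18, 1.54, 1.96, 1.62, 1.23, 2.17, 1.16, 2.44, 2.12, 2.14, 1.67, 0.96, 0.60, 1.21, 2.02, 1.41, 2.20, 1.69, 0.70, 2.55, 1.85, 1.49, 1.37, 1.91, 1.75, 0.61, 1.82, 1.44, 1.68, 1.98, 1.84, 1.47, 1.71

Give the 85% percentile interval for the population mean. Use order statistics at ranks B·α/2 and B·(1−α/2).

(0.70, 2.20)

Sorted replicates: 0.60, 0.61, 0.70, 0.96, 1.07, 1.16, 1.21, 1.23, 1.25, 1.37, 1.41, 1.44, 1.47, 1.49, 1.54, 1.59, 1.62, 1.67, 1.68, 1.69, 1.70, 1.71, 1.75, 1.77, 1.82, 1.84, 1.85, 1.89, 1.91, 1.96, 1.98, 2.02, 2.12, 2.14, 2.17, 2.18, 2.20, 2.41, 2.44, 2.55
α = 0.15; lower rank = 40 × 0.075 = 3; upper rank = 40 × 0.925 = 37.
The 3rd smallest replicate is 0.70; the 37th is 2.20.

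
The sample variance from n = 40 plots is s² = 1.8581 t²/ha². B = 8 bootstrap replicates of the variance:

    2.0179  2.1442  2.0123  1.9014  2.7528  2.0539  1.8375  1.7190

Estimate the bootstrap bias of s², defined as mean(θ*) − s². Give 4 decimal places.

mean(θ*) = (2.0179 + 2.1442 + 2.0123 + 1.9014 + 2.7528 + 2.0539 + 1.8375 + 1.7190) / 8 = 2.05488
bias = 2.05488 − 1.8581

bias = +0.1968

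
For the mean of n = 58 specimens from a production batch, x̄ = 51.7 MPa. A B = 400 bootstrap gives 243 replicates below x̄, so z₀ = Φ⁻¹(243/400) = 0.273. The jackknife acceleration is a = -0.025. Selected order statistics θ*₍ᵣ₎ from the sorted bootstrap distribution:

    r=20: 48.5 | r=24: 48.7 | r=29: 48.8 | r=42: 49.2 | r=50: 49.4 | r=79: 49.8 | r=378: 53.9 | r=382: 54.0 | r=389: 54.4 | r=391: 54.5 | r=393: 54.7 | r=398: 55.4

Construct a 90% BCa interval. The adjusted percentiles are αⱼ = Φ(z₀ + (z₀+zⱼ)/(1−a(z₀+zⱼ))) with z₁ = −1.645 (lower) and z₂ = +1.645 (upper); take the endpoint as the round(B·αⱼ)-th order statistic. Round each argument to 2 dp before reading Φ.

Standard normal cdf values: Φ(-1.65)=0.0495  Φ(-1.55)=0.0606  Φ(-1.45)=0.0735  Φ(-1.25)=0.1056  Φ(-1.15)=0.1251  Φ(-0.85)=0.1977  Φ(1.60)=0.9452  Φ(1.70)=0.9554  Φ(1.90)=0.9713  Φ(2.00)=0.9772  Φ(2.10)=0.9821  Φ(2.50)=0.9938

(49.4, 54.7)

Lower: z₀ + z₁ = 0.273 + (-1.645) = -1.372; 1 − a(z₀+z₁) = 1 − (-0.025)(-1.372) = 0.9657; argument = 0.273 + (-1.372)/0.9657 = -1.1477 → -1.15.
α₁ = Φ(-1.15) = 0.1251; rank = round(400 × 0.1251) = 50; θ*₍50₎ = 49.4.
Upper: z₀ + z₂ = 1.918; 1 − a(z₀+z₂) = 1.0479; argument = 2.1032 → 2.10; α₂ = 0.9821; rank = 393; θ*₍393₎ = 54.7.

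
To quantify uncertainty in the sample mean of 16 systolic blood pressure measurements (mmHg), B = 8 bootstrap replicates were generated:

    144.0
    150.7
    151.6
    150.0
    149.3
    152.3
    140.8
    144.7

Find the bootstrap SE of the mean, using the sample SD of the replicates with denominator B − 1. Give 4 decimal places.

Bootstrap SE is the standard deviation of the 8 replicate means.
Mean of replicates: (144.0 + 150.7 + 151.6 + 150.0 + 149.3 + 152.3 + 140.8 + 144.7) / 8 = 1183.40000 / 8 = 147.92500
Sum of squared deviations: (−3.92500)² + (+2.77500)² + (+3.67500)² + (+2.07500)² + (+1.37500)² + (+4.37500)² + (−7.12500)² + (−3.22500)² = 123.11500
Variance = 123.11500 / 7 = 17.58786
SE* = √17.58786

SE* = 4.1938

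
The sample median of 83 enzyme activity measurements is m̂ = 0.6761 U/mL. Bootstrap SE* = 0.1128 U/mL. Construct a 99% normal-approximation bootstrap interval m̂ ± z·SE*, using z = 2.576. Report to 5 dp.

Margin = 2.576 × 0.1128 = 0.290573
Interval: 0.6761 ± 0.290573

(0.38553, 0.96667)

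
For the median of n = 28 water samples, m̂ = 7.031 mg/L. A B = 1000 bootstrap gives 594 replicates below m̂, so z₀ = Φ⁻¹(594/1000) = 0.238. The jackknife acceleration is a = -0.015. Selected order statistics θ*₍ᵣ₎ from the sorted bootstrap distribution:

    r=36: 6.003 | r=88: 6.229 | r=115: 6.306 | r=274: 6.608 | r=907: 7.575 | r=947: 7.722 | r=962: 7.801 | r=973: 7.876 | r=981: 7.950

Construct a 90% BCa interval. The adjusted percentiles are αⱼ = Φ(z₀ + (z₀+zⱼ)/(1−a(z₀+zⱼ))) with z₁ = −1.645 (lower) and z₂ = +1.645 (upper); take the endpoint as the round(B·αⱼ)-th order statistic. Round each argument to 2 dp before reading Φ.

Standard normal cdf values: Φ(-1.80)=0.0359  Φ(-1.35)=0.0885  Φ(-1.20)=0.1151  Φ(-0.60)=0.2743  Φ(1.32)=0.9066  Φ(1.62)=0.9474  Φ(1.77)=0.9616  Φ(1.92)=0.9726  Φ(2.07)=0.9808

(6.306, 7.950)

Lower: z₀ + z₁ = 0.238 + (-1.645) = -1.407; 1 − a(z₀+z₁) = 1 − (-0.015)(-1.407) = 0.9789; argument = 0.238 + (-1.407)/0.9789 = -1.1993 → -1.20.
α₁ = Φ(-1.20) = 0.1151; rank = round(1000 × 0.1151) = 115; θ*₍115₎ = 6.306.
Upper: z₀ + z₂ = 1.883; 1 − a(z₀+z₂) = 1.0282; argument = 2.0693 → 2.07; α₂ = 0.9808; rank = 981; θ*₍981₎ = 7.950.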